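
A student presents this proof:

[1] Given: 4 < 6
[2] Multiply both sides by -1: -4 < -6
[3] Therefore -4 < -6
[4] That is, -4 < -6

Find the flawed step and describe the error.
Step 2: Multiply both sides by -1: -4 < -6

Step 2 multiplies both sides by -1 but fails to reverse the inequality sign. When multiplying (or dividing) an inequality by a negative number, the direction must be reversed. Since 4 < 6, we should get -4 > -6, i.e., -4 > -6.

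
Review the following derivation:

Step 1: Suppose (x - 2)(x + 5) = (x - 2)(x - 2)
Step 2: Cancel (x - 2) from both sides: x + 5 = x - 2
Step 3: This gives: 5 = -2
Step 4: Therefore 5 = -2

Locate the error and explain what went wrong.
Step 2: Cancel (x - 2) from both sides: x + 5 = x - 2

Step 2 cancels (x - 2) from both sides. This is only valid if (x - 2) ≠ 0, i.e., x ≠ 2. When x = 2, both sides equal zero regardless of the other factors. The correct approach requires considering x = 2 as a separate case.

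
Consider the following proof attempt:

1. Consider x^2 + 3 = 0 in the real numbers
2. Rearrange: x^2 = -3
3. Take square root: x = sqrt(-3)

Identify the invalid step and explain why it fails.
Step 3: Take square root: x = sqrt(-3)

Step 3 takes the square root of -3, which is negative. In the real number system, the square root of a negative number is undefined. The equation x^2 + 3 = 0 has no real solutions. Square roots of negative numbers only exist in the complex numbers.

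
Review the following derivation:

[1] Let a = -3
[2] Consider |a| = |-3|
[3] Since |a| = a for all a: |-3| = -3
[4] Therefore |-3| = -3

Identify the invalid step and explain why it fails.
Step 3: Since |a| = a for all a: |-3| = -3

Step 3 incorrectly states that |a| = a for all a. The correct definition is |a| = a when a >= 0, and |a| = -a when a < 0. Since -3 < 0, we have |-3| = -(-3) = 3, not -3.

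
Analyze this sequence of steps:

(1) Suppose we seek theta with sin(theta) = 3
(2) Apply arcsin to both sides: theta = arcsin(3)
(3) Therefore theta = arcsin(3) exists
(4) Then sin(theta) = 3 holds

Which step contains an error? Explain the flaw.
Step 2: Apply arcsin to both sides: theta = arcsin(3)

Step 2 applies arcsin to 3. However, arcsin(x) is only defined for x in [-1, 1] because sin(theta) can only produce values in that range. Since |3| > 1, arcsin(3) is undefined. There is no angle whose sine equals 3.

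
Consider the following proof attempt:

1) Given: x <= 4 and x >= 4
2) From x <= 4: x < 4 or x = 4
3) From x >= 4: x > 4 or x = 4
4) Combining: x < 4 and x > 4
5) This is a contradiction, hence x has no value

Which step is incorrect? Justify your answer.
Step 4: Combining: x < 4 and x > 4

Step 4 incorrectly combines the conditions. From x <= 4 and x >= 4, the intersection is x = 4. The error treats the 'or' cases as 'and' requirements. The correct conclusion is that x = 4 is the unique solution, not that no solution exists.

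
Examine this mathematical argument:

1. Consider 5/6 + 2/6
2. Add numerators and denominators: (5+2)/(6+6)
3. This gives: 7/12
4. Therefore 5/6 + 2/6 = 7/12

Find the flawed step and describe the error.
Step 2: Add numerators and denominators: (5+2)/(6+6)

Step 2 incorrectly adds fractions by separately adding numerators and denominators. This is wrong. The correct method requires a common denominator: 5/6 + 2/6 = (5×6 + 2×6)/(6×6) = 42/36 = 7/6. The method used gives 7/12, which is different.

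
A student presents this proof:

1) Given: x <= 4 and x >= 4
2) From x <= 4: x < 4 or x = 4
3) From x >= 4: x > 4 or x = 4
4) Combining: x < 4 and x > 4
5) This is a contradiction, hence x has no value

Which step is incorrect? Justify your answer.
Step 4: Combining: x < 4 and x > 4

Step 4 incorrectly combines the conditions. From x <= 4 and x >= 4, the intersection is x = 4. The error treats the 'or' cases as 'and' requirements. The correct conclusion is that x = 4 is the unique solution, not that no solution exists.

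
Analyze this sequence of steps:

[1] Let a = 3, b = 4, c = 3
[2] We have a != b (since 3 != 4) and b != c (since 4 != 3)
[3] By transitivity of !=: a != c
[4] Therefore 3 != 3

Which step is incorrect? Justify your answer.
Step 3: By transitivity of !=: a != c

Step 3 incorrectly applies transitivity to the '!=' relation. Transitivity states: if a R b and b R c, then a R c. However, '!=' is not transitive. Counterexample: 3 != 4 and 4 != 3, but 3 = 3 (both equal 3). Transitivity holds for relations like <, <=, =, but not for !=.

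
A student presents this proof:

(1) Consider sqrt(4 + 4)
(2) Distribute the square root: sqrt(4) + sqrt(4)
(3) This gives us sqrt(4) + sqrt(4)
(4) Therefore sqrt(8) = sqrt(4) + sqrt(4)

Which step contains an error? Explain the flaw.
Step 2: Distribute the square root: sqrt(4) + sqrt(4)

Step 2 incorrectly 'distributes' the square root over addition. The square root function does not distribute: sqrt(a + b) ≠ sqrt(a) + sqrt(b). In fact, sqrt(4 + 4) = sqrt(8) ≈ 2.8284, while sqrt(4) + sqrt(4) ≈ 4.0000.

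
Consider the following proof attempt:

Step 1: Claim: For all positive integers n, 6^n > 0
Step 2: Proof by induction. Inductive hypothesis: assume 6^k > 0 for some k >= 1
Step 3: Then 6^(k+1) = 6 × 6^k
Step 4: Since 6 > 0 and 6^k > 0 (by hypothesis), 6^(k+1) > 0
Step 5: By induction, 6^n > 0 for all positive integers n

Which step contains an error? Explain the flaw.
Step 5: By induction, 6^n > 0 for all positive integers n

Step 5 concludes the proof by induction, but no base case was ever established. A valid induction proof requires: (1) a base case proving 6^1 > 0, and (2) an inductive step showing IF 6^k > 0 THEN 6^(k+1) > 0. Steps 2-4 correctly establish the inductive step, but without the base case the conclusion in step 5 does not follow.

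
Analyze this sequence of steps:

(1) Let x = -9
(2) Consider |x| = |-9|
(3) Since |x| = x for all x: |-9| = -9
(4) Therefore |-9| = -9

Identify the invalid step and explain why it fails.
Step 3: Since |x| = x for all x: |-9| = -9

Step 3 incorrectly states that |x| = x for all x. The correct definition is |x| = x when x >= 0, and |x| = -x when x < 0. Since -9 < 0, we have |-9| = -(-9) = 9, not -9.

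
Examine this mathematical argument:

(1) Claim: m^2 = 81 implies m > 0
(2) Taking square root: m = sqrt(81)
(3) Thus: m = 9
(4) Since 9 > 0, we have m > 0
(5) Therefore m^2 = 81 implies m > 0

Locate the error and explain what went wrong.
Step 2: Taking square root: m = sqrt(81)

Step 2 takes the square root and assumes the positive root only. The equation m^2 = 81 actually has two solutions: m = 9 and m = -9. The proof silently assumes m > 0 without justification, then uses this assumption to conclude m > 0, which is circular. The counterexample m = -9 shows the claim is false.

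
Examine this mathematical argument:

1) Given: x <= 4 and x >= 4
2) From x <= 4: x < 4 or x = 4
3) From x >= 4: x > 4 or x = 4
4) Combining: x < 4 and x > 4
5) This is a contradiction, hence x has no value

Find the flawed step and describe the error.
Step 4: Combining: x < 4 and x > 4

Step 4 incorrectly combines the conditions. From x <= 4 and x >= 4, the intersection is x = 4. The error treats the 'or' cases as 'and' requirements. The correct conclusion is that x = 4 is the unique solution, not that no solution exists.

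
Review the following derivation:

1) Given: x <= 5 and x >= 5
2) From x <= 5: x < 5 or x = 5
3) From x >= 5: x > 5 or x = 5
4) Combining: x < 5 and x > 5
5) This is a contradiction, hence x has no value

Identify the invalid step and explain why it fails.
Step 4: Combining: x < 5 and x > 5

Step 4 incorrectly combines the conditions. From x <= 5 and x >= 5, the intersection is x = 5. The error treats the 'or' cases as 'and' requirements. The correct conclusion is that x = 5 is the unique solution, not that no solution exists.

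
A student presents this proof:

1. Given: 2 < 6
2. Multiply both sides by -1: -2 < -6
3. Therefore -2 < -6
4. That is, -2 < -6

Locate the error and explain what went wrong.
Step 2: Multiply both sides by -1: -2 < -6

Step 2 multiplies both sides by -1 but fails to reverse the inequality sign. When multiplying (or dividing) an inequality by a negative number, the direction must be reversed. Since 2 < 6, we should get -2 > -6, i.e., -2 > -6.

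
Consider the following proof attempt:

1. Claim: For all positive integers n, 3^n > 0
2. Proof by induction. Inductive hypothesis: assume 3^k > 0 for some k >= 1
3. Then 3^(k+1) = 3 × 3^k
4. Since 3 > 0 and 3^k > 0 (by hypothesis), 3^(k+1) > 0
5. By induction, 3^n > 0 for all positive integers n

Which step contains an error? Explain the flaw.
Step 5: By induction, 3^n > 0 for all positive integers n

Step 5 concludes the proof by induction, but no base case was ever established. A valid induction proof requires: (1) a base case proving 3^1 > 0, and (2) an inductive step showing IF 3^k > 0 THEN 3^(k+1) > 0. Steps 2-4 correctly establish the inductive step, but without the base case the conclusion in step 5 does not follow.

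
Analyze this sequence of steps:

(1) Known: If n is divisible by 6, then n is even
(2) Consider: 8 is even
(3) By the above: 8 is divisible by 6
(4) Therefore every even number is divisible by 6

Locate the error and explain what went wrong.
Step 3: By the above: 8 is divisible by 6

Step 3 commits the fallacy of affirming the consequent. The known fact 'divisible by 6 → even' does NOT imply 'even → divisible by 6'. That would be the converse, which is false. For example, 8 is even but 8 ÷ 6 = 1.33, which is not an integer.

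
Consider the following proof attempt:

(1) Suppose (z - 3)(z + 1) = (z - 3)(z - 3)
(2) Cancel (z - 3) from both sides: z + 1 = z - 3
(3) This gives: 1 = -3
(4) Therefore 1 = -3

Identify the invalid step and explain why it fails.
Step 2: Cancel (z - 3) from both sides: z + 1 = z - 3

Step 2 cancels (z - 3) from both sides. This is only valid if (z - 3) ≠ 0, i.e., z ≠ 3. When z = 3, both sides equal zero regardless of the other factors. The correct approach requires considering z = 3 as a separate case.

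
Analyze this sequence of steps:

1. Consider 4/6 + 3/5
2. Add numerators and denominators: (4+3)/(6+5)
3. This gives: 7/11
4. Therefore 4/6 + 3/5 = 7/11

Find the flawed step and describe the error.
Step 2: Add numerators and denominators: (4+3)/(6+5)

Step 2 incorrectly adds fractions by separately adding numerators and denominators. This is wrong. The correct method requires a common denominator: 4/6 + 3/5 = (4×5 + 3×6)/(6×5) = 38/30 = 19/15. The method used gives 7/11, which is different.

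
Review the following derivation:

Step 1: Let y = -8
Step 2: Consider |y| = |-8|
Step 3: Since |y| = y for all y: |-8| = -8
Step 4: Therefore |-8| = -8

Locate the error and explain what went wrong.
Step 3: Since |y| = y for all y: |-8| = -8

Step 3 incorrectly states that |y| = y for all y. The correct definition is |y| = y when y >= 0, and |y| = -y when y < 0. Since -8 < 0, we have |-8| = -(-8) = 8, not -8.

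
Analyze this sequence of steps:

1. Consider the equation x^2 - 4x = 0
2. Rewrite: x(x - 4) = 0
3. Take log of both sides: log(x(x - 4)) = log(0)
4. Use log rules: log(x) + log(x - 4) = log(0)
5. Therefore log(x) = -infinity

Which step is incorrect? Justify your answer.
Step 3: Take log of both sides: log(x(x - 4)) = log(0)

Step 3 takes the logarithm of both sides, resulting in log(0) on the right side. The logarithm is only defined for positive numbers; log(0) is undefined (approaches negative infinity). This operation is invalid.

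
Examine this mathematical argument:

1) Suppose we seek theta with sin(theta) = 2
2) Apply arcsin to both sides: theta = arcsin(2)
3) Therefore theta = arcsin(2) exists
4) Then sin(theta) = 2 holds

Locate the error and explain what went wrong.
Step 2: Apply arcsin to both sides: theta = arcsin(2)

Step 2 applies arcsin to 2. However, arcsin(x) is only defined for x in [-1, 1] because sin(theta) can only produce values in that range. Since |2| > 1, arcsin(2) is undefined. There is no angle whose sine equals 2.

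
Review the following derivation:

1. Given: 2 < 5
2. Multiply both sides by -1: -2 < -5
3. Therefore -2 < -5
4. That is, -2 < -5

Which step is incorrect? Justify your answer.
Step 2: Multiply both sides by -1: -2 < -5

Step 2 multiplies both sides by -1 but fails to reverse the inequality sign. When multiplying (or dividing) an inequality by a negative number, the direction must be reversed. Since 2 < 5, we should get -2 > -5, i.e., -2 > -5.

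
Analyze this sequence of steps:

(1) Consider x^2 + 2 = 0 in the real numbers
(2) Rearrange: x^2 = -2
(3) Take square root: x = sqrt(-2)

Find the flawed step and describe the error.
Step 3: Take square root: x = sqrt(-2)

Step 3 takes the square root of -2, which is negative. In the real number system, the square root of a negative number is undefined. The equation x^2 + 2 = 0 has no real solutions. Square roots of negative numbers only exist in the complex numbers.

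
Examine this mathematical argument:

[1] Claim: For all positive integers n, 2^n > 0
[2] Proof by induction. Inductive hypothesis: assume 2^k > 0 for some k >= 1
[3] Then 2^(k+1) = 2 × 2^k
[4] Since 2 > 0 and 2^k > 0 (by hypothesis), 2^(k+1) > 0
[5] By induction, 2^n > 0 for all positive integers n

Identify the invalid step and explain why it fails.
Step 5: By induction, 2^n > 0 for all positive integers n

Step 5 concludes the proof by induction, but no base case was ever established. A valid induction proof requires: (1) a base case proving 2^1 > 0, and (2) an inductive step showing IF 2^k > 0 THEN 2^(k+1) > 0. Steps 2-4 correctly establish the inductive step, but without the base case the conclusion in step 5 does not follow.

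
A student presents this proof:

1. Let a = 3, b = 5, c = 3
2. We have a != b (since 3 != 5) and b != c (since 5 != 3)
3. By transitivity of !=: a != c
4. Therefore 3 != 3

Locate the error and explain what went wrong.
Step 3: By transitivity of !=: a != c

Step 3 incorrectly applies transitivity to the '!=' relation. Transitivity states: if a R b and b R c, then a R c. However, '!=' is not transitive. Counterexample: 3 != 5 and 5 != 3, but 3 = 3 (both equal 3). Transitivity holds for relations like <, <=, =, but not for !=.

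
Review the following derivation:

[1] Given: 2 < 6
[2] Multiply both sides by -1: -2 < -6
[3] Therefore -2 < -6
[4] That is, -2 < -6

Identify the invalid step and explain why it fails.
Step 2: Multiply both sides by -1: -2 < -6

Step 2 multiplies both sides by -1 but fails to reverse the inequality sign. When multiplying (or dividing) an inequality by a negative number, the direction must be reversed. Since 2 < 6, we should get -2 > -6, i.e., -2 > -6.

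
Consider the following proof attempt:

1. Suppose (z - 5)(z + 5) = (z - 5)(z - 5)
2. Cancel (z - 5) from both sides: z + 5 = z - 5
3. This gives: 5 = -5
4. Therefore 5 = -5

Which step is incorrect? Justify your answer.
Step 2: Cancel (z - 5) from both sides: z + 5 = z - 5

Step 2 cancels (z - 5) from both sides. This is only valid if (z - 5) ≠ 0, i.e., z ≠ 5. When z = 5, both sides equal zero regardless of the other factors. The correct approach requires considering z = 5 as a separate case.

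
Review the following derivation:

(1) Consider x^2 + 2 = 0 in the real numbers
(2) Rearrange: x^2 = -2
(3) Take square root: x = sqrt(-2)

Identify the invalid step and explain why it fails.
Step 3: Take square root: x = sqrt(-2)

Step 3 takes the square root of -2, which is negative. In the real number system, the square root of a negative number is undefined. The equation x^2 + 2 = 0 has no real solutions. Square roots of negative numbers only exist in the complex numbers.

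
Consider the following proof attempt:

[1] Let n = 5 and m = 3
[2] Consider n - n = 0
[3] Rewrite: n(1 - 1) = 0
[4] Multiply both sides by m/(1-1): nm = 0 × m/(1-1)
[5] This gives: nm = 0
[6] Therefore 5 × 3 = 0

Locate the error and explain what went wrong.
Step 4: Multiply both sides by m/(1-1): nm = 0 × m/(1-1)

Step 4 multiplies both sides by m/(1-1). However, 1-1 = 0, so this is multiplication by m/0, which is undefined. We cannot multiply by an undefined expression.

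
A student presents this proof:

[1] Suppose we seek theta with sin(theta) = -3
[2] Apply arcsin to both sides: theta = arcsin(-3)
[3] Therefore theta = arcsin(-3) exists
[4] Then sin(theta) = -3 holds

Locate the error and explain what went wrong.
Step 2: Apply arcsin to both sides: theta = arcsin(-3)

Step 2 applies arcsin to -3. However, arcsin(x) is only defined for x in [-1, 1] because sin(theta) can only produce values in that range. Since |-3| > 1, arcsin(-3) is undefined. There is no angle whose sine equals -3.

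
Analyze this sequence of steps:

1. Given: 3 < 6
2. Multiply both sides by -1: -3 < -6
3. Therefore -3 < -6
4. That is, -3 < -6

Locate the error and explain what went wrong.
Step 2: Multiply both sides by -1: -3 < -6

Step 2 multiplies both sides by -1 but fails to reverse the inequality sign. When multiplying (or dividing) an inequality by a negative number, the direction must be reversed. Since 3 < 6, we should get -3 > -6, i.e., -3 > -6.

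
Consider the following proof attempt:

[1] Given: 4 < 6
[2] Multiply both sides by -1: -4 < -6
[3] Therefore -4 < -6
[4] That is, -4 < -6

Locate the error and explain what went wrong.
Step 2: Multiply both sides by -1: -4 < -6

Step 2 multiplies both sides by -1 but fails to reverse the inequality sign. When multiplying (or dividing) an inequality by a negative number, the direction must be reversed. Since 4 < 6, we should get -4 > -6, i.e., -4 > -6.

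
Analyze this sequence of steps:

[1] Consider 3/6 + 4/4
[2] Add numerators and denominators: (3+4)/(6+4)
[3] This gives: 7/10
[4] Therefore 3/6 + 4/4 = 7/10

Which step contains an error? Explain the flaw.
Step 2: Add numerators and denominators: (3+4)/(6+4)

Step 2 incorrectly adds fractions by separately adding numerators and denominators. This is wrong. The correct method requires a common denominator: 3/6 + 4/4 = (3×4 + 4×6)/(6×4) = 36/24 = 3/2. The method used gives 7/10, which is different.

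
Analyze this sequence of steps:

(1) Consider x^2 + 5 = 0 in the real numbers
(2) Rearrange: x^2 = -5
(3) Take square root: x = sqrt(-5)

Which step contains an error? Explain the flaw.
Step 3: Take square root: x = sqrt(-5)

Step 3 takes the square root of -5, which is negative. In the real number system, the square root of a negative number is undefined. The equation x^2 + 5 = 0 has no real solutions. Square roots of negative numbers only exist in the complex numbers.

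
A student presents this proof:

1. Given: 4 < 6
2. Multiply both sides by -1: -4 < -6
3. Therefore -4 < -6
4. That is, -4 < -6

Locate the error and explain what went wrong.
Step 2: Multiply both sides by -1: -4 < -6

Step 2 multiplies both sides by -1 but fails to reverse the inequality sign. When multiplying (or dividing) an inequality by a negative number, the direction must be reversed. Since 4 < 6, we should get -4 > -6, i.e., -4 > -6.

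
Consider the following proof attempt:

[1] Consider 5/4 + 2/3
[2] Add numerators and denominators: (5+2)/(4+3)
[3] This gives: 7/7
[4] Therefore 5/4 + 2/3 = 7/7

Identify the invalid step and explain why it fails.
Step 2: Add numerators and denominators: (5+2)/(4+3)

Step 2 incorrectly adds fractions by separately adding numerators and denominators. This is wrong. The correct method requires a common denominator: 5/4 + 2/3 = (5×3 + 2×4)/(4×3) = 23/12 = 23/12. The method used gives 7/7, which is different.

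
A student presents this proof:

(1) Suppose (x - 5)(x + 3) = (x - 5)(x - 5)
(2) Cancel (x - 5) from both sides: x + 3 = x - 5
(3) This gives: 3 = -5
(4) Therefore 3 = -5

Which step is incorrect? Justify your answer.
Step 2: Cancel (x - 5) from both sides: x + 3 = x - 5

Step 2 cancels (x - 5) from both sides. This is only valid if (x - 5) ≠ 0, i.e., x ≠ 5. When x = 5, both sides equal zero regardless of the other factors. The correct approach requires considering x = 5 as a separate case.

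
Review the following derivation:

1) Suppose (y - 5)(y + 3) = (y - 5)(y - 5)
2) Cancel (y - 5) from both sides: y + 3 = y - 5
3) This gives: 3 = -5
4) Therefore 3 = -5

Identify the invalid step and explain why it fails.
Step 2: Cancel (y - 5) from both sides: y + 3 = y - 5

Step 2 cancels (y - 5) from both sides. This is only valid if (y - 5) ≠ 0, i.e., y ≠ 5. When y = 5, both sides equal zero regardless of the other factors. The correct approach requires considering y = 5 as a separate case.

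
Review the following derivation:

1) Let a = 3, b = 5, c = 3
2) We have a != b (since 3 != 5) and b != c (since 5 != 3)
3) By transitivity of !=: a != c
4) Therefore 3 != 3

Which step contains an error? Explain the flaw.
Step 3: By transitivity of !=: a != c

Step 3 incorrectly applies transitivity to the '!=' relation. Transitivity states: if a R b and b R c, then a R c. However, '!=' is not transitive. Counterexample: 3 != 5 and 5 != 3, but 3 = 3 (both equal 3). Transitivity holds for relations like <, <=, =, but not for !=.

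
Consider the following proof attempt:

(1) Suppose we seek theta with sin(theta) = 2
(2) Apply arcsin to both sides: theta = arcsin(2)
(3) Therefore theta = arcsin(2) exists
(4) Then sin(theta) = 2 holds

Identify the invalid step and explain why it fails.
Step 2: Apply arcsin to both sides: theta = arcsin(2)

Step 2 applies arcsin to 2. However, arcsin(x) is only defined for x in [-1, 1] because sin(theta) can only produce values in that range. Since |2| > 1, arcsin(2) is undefined. There is no angle whose sine equals 2.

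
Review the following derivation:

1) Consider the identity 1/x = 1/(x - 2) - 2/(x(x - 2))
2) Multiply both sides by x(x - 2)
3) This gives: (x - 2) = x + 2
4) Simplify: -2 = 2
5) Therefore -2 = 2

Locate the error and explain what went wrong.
Step 3: This gives: (x - 2) = x + 2

Step 3 makes a sign error when clearing denominators. Multiplying -2/(x(x - 2)) by x(x - 2) gives -2, not +2. The correct result is (x - 2) = x - 2, which is trivially true, not (x - 2) = x + 2. (Step 1 is a valid identity: 1/(x - 2) - 2/(x(x - 2)) = (x - 2)/(x(x - 2)) = 1/x.)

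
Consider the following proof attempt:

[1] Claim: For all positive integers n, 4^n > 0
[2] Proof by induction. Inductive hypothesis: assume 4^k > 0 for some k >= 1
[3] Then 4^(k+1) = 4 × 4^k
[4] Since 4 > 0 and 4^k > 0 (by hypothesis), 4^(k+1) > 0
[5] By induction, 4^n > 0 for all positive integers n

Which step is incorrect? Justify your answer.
Step 5: By induction, 4^n > 0 for all positive integers n

Step 5 concludes the proof by induction, but no base case was ever established. A valid induction proof requires: (1) a base case proving 4^1 > 0, and (2) an inductive step showing IF 4^k > 0 THEN 4^(k+1) > 0. Steps 2-4 correctly establish the inductive step, but without the base case the conclusion in step 5 does not follow.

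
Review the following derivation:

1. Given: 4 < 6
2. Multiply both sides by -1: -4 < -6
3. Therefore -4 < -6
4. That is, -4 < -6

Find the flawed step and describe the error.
Step 2: Multiply both sides by -1: -4 < -6

Step 2 multiplies both sides by -1 but fails to reverse the inequality sign. When multiplying (or dividing) an inequality by a negative number, the direction must be reversed. Since 4 < 6, we should get -4 > -6, i.e., -4 > -6.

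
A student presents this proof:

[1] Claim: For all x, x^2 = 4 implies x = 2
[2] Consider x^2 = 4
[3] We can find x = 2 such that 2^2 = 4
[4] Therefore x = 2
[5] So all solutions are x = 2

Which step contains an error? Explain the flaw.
Step 4: Therefore x = 2

Step 4 incorrectly concludes that x = 2 is the only solution. The proof shows that x = 2 is A solution (existence), but does not show it is the ONLY solution (uniqueness). In fact, x = -2 is also a solution since (-2)^2 = 4. Finding one solution doesn't prove there are no others.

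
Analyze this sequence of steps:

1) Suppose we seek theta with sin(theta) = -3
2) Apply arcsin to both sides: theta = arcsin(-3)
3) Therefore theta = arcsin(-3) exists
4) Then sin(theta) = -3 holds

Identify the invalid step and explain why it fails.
Step 2: Apply arcsin to both sides: theta = arcsin(-3)

Step 2 applies arcsin to -3. However, arcsin(x) is only defined for x in [-1, 1] because sin(theta) can only produce values in that range. Since |-3| > 1, arcsin(-3) is undefined. There is no angle whose sine equals -3.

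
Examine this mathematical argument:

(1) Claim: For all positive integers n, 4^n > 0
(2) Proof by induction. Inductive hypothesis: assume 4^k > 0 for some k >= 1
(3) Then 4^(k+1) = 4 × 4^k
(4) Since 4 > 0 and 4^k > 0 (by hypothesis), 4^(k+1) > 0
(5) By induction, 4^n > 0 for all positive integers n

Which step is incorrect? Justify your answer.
Step 5: By induction, 4^n > 0 for all positive integers n

Step 5 concludes the proof by induction, but no base case was ever established. A valid induction proof requires: (1) a base case proving 4^1 > 0, and (2) an inductive step showing IF 4^k > 0 THEN 4^(k+1) > 0. Steps 2-4 correctly establish the inductive step, but without the base case the conclusion in step 5 does not follow.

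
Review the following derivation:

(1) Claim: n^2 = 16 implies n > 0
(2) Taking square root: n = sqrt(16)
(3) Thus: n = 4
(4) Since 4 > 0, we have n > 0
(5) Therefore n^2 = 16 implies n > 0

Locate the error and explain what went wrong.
Step 2: Taking square root: n = sqrt(16)

Step 2 takes the square root and assumes the positive root only. The equation n^2 = 16 actually has two solutions: n = 4 and n = -4. The proof silently assumes n > 0 without justification, then uses this assumption to conclude n > 0, which is circular. The counterexample n = -4 shows the claim is false.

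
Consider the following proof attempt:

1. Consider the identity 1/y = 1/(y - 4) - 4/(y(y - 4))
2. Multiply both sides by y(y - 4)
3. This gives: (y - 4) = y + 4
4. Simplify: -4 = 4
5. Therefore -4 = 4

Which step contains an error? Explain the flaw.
Step 3: This gives: (y - 4) = y + 4

Step 3 makes a sign error when clearing denominators. Multiplying -4/(y(y - 4)) by y(y - 4) gives -4, not +4. The correct result is (y - 4) = y - 4, which is trivially true, not (y - 4) = y + 4. (Step 1 is a valid identity: 1/(y - 4) - 4/(y(y - 4)) = (y - 4)/(y(y - 4)) = 1/y.)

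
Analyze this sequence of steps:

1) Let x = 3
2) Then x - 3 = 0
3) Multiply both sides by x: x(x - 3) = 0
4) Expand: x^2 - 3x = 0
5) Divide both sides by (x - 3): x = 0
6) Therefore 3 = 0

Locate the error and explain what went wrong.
Step 5: Divide both sides by (x - 3): x = 0

Step 5 divides both sides by (x - 3). However, since x = 3, we have (x - 3) = 0. Division by zero is undefined, making this step invalid.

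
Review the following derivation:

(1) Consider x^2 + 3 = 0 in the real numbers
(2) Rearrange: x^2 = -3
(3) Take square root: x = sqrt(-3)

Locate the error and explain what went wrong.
Step 3: Take square root: x = sqrt(-3)

Step 3 takes the square root of -3, which is negative. In the real number system, the square root of a negative number is undefined. The equation x^2 + 3 = 0 has no real solutions. Square roots of negative numbers only exist in the complex numbers.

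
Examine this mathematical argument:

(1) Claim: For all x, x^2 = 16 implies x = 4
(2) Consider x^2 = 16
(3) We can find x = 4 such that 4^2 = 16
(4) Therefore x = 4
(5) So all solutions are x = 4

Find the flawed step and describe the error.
Step 4: Therefore x = 4

Step 4 incorrectly concludes that x = 4 is the only solution. The proof shows that x = 4 is A solution (existence), but does not show it is the ONLY solution (uniqueness). In fact, x = -4 is also a solution since (-4)^2 = 16. Finding one solution doesn't prove there are no others.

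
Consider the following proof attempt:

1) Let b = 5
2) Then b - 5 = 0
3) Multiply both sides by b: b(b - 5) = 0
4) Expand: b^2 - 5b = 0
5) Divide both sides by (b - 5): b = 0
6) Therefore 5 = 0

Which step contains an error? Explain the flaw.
Step 5: Divide both sides by (b - 5): b = 0

Step 5 divides both sides by (b - 5). However, since b = 5, we have (b - 5) = 0. Division by zero is undefined, making this step invalid.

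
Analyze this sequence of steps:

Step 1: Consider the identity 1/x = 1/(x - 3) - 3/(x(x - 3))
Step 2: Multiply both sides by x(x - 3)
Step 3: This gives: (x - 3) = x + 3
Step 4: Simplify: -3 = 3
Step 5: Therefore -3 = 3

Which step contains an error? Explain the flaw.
Step 3: This gives: (x - 3) = x + 3

Step 3 makes a sign error when clearing denominators. Multiplying -3/(x(x - 3)) by x(x - 3) gives -3, not +3. The correct result is (x - 3) = x - 3, which is trivially true, not (x - 3) = x + 3. (Step 1 is a valid identity: 1/(x - 3) - 3/(x(x - 3)) = (x - 3)/(x(x - 3)) = 1/x.)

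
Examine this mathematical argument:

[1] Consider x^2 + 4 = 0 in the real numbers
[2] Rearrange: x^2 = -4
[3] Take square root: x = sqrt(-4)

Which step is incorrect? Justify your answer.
Step 3: Take square root: x = sqrt(-4)

Step 3 takes the square root of -4, which is negative. In the real number system, the square root of a negative number is undefined. The equation x^2 + 4 = 0 has no real solutions. Square roots of negative numbers only exist in the complex numbers.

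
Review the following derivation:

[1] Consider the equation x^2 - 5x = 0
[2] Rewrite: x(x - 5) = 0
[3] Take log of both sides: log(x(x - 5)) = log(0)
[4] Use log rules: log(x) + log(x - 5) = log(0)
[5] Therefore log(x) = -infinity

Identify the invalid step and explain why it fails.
Step 3: Take log of both sides: log(x(x - 5)) = log(0)

Step 3 takes the logarithm of both sides, resulting in log(0) on the right side. The logarithm is only defined for positive numbers; log(0) is undefined (approaches negative infinity). This operation is invalid.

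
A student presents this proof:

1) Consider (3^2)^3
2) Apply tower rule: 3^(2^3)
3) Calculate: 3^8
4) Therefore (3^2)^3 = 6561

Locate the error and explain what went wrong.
Step 2: Apply tower rule: 3^(2^3)

Step 2 incorrectly states that (a^b)^c = a^(b^c). The correct rule is (a^b)^c = a^(b×c). The actual value is (3^2)^3 = 3^6 = 729, not 3^8 = 6561.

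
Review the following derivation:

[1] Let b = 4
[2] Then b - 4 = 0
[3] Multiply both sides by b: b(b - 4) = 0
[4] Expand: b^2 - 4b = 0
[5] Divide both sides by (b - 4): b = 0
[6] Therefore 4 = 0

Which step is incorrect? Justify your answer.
Step 5: Divide both sides by (b - 4): b = 0

Step 5 divides both sides by (b - 4). However, since b = 4, we have (b - 4) = 0. Division by zero is undefined, making this step invalid.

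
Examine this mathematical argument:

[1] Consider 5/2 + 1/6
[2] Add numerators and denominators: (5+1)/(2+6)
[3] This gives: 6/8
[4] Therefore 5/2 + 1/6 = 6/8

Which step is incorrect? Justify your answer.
Step 2: Add numerators and denominators: (5+1)/(2+6)

Step 2 incorrectly adds fractions by separately adding numerators and denominators. This is wrong. The correct method requires a common denominator: 5/2 + 1/6 = (5×6 + 1×2)/(2×6) = 32/12 = 8/3. The method used gives 6/8, which is different.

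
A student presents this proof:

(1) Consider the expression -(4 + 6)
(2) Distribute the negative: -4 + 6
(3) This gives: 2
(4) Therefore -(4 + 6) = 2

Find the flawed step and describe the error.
Step 2: Distribute the negative: -4 + 6

Step 2 incorrectly distributes the negative sign. The correct distribution is -(4 + 6) = -4 - 6 = -10. The negative must be applied to both terms, not just the first. The error treats -(4 + 6) as -4 + 6, which equals 2 instead of -10.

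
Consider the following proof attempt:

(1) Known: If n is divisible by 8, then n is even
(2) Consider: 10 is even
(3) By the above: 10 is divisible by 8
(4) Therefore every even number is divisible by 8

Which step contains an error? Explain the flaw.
Step 3: By the above: 10 is divisible by 8

Step 3 commits the fallacy of affirming the consequent. The known fact 'divisible by 8 → even' does NOT imply 'even → divisible by 8'. That would be the converse, which is false. For example, 10 is even but 10 ÷ 8 = 1.25, which is not an integer.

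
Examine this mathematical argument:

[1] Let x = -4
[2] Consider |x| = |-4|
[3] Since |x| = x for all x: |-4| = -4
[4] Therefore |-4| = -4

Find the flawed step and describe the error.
Step 3: Since |x| = x for all x: |-4| = -4

Step 3 incorrectly states that |x| = x for all x. The correct definition is |x| = x when x >= 0, and |x| = -x when x < 0. Since -4 < 0, we have |-4| = -(-4) = 4, not -4.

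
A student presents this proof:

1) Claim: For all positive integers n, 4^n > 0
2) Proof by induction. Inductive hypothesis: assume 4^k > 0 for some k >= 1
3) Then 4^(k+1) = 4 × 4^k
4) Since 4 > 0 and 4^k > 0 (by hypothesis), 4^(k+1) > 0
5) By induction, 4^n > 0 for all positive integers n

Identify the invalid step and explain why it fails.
Step 5: By induction, 4^n > 0 for all positive integers n

Step 5 concludes the proof by induction, but no base case was ever established. A valid induction proof requires: (1) a base case proving 4^1 > 0, and (2) an inductive step showing IF 4^k > 0 THEN 4^(k+1) > 0. Steps 2-4 correctly establish the inductive step, but without the base case the conclusion in step 5 does not follow.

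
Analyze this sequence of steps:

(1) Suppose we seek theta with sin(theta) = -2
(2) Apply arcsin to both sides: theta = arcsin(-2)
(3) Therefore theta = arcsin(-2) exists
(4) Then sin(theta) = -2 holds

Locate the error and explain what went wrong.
Step 2: Apply arcsin to both sides: theta = arcsin(-2)

Step 2 applies arcsin to -2. However, arcsin(x) is only defined for x in [-1, 1] because sin(theta) can only produce values in that range. Since |-2| > 1, arcsin(-2) is undefined. There is no angle whose sine equals -2.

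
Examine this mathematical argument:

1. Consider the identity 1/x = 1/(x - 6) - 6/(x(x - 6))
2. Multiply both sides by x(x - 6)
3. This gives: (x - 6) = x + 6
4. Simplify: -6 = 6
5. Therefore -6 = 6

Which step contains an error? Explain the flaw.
Step 3: This gives: (x - 6) = x + 6

Step 3 makes a sign error when clearing denominators. Multiplying -6/(x(x - 6)) by x(x - 6) gives -6, not +6. The correct result is (x - 6) = x - 6, which is trivially true, not (x - 6) = x + 6. (Step 1 is a valid identity: 1/(x - 6) - 6/(x(x - 6)) = (x - 6)/(x(x - 6)) = 1/x.)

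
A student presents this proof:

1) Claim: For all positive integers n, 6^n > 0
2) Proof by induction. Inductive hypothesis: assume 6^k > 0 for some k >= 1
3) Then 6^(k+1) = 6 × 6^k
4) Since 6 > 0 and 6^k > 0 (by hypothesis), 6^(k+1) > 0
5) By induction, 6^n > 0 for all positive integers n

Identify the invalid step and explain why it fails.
Step 5: By induction, 6^n > 0 for all positive integers n

Step 5 concludes the proof by induction, but no base case was ever established. A valid induction proof requires: (1) a base case proving 6^1 > 0, and (2) an inductive step showing IF 6^k > 0 THEN 6^(k+1) > 0. Steps 2-4 correctly establish the inductive step, but without the base case the conclusion in step 5 does not follow.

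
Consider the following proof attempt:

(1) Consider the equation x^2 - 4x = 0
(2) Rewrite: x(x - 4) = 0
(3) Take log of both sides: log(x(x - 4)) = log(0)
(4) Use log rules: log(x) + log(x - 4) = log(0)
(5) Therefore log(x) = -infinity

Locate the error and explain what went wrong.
Step 3: Take log of both sides: log(x(x - 4)) = log(0)

Step 3 takes the logarithm of both sides, resulting in log(0) on the right side. The logarithm is only defined for positive numbers; log(0) is undefined (approaches negative infinity). This operation is invalid.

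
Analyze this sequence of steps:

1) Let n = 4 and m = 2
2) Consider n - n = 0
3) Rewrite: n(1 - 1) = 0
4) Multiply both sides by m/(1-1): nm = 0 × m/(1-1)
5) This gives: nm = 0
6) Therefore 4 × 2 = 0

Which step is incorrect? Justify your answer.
Step 4: Multiply both sides by m/(1-1): nm = 0 × m/(1-1)

Step 4 multiplies both sides by m/(1-1). However, 1-1 = 0, so this is multiplication by m/0, which is undefined. We cannot multiply by an undefined expression.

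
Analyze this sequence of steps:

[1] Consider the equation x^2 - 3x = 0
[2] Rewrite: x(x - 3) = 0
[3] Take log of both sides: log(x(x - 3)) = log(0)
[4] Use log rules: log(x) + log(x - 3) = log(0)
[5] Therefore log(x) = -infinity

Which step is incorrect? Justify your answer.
Step 3: Take log of both sides: log(x(x - 3)) = log(0)

Step 3 takes the logarithm of both sides, resulting in log(0) on the right side. The logarithm is only defined for positive numbers; log(0) is undefined (approaches negative infinity). This operation is invalid.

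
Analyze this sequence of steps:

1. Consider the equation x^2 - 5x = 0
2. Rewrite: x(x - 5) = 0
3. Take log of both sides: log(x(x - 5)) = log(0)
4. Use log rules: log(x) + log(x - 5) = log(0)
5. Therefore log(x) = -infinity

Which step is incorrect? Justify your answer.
Step 3: Take log of both sides: log(x(x - 5)) = log(0)

Step 3 takes the logarithm of both sides, resulting in log(0) on the right side. The logarithm is only defined for positive numbers; log(0) is undefined (approaches negative infinity). This operation is invalid.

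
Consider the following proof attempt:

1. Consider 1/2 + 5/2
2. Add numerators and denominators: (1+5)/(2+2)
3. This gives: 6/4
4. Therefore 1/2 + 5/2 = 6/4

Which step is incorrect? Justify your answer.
Step 2: Add numerators and denominators: (1+5)/(2+2)

Step 2 incorrectly adds fractions by separately adding numerators and denominators. This is wrong. The correct method requires a common denominator: 1/2 + 5/2 = (1×2 + 5×2)/(2×2) = 12/4 = 3. The method used gives 6/4, which is different.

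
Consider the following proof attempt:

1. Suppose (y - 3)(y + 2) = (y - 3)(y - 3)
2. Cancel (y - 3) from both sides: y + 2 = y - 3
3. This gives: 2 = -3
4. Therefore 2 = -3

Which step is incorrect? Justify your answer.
Step 2: Cancel (y - 3) from both sides: y + 2 = y - 3

Step 2 cancels (y - 3) from both sides. This is only valid if (y - 3) ≠ 0, i.e., y ≠ 3. When y = 3, both sides equal zero regardless of the other factors. The correct approach requires considering y = 3 as a separate case.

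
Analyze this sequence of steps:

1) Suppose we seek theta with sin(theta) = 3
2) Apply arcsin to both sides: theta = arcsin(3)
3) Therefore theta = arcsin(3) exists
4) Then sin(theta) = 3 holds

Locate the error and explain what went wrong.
Step 2: Apply arcsin to both sides: theta = arcsin(3)

Step 2 applies arcsin to 3. However, arcsin(x) is only defined for x in [-1, 1] because sin(theta) can only produce values in that range. Since |3| > 1, arcsin(3) is undefined. There is no angle whose sine equals 3.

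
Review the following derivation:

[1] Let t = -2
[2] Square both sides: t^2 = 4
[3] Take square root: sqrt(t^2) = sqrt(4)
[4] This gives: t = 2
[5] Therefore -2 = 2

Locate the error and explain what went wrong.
Step 4: This gives: t = 2

Step 4 incorrectly states that sqrt(t^2) = t. The correct identity is sqrt(t^2) = |t|. Since t = -2 < 0, we have sqrt(t^2) = |-2| = 2, not t = -2.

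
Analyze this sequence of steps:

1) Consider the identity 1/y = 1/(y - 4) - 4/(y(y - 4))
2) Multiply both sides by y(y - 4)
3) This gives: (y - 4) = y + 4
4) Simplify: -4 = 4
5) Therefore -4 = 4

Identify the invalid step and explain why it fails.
Step 3: This gives: (y - 4) = y + 4

Step 3 makes a sign error when clearing denominators. Multiplying -4/(y(y - 4)) by y(y - 4) gives -4, not +4. The correct result is (y - 4) = y - 4, which is trivially true, not (y - 4) = y + 4. (Step 1 is a valid identity: 1/(y - 4) - 4/(y(y - 4)) = (y - 4)/(y(y - 4)) = 1/y.)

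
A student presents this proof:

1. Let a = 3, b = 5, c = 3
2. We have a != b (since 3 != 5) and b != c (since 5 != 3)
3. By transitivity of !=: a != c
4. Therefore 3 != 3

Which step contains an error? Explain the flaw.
Step 3: By transitivity of !=: a != c

Step 3 incorrectly applies transitivity to the '!=' relation. Transitivity states: if a R b and b R c, then a R c. However, '!=' is not transitive. Counterexample: 3 != 5 and 5 != 3, but 3 = 3 (both equal 3). Transitivity holds for relations like <, <=, =, but not for !=.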